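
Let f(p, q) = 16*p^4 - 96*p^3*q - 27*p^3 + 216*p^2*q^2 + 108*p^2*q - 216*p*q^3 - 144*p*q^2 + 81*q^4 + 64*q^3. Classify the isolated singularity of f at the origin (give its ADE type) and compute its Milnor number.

Type E_6, Milnor number mu = 6.

The Hessian of f at 0 has rank 0. Corank 2; j^3 = -(3*p - 4*q)^3 is a perfect cube, so E-series; the 4-jet and mu = 6 give E_6.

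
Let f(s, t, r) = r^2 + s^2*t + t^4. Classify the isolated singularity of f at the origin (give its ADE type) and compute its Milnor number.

Type D5, Milnor number mu = 5.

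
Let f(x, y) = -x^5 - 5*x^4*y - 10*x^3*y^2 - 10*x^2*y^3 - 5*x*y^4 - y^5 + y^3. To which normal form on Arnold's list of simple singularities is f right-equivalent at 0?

The Hessian of f at 0 is [[0, 0], [0, 0]] with rank 0, so corank 2. A Groebner basis of the Jacobian ideal J(f) in C{x,y} is {x^4 + 4*x^3*y, y^2}; counting standard monomials gives mu = 8. Corank 2; j^3 = y^3 is a perfect cube, so E-series; the 5-jet and mu = 8 give E_8.

E_8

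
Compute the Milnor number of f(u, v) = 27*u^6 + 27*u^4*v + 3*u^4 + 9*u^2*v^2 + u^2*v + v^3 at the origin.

4

The Hessian of f at 0 has rank 0. Corank 2; j^3 = v*(u^2 + v^2) splits into three distinct lines over C (the quadratic factor has nonzero discriminant), so D_4.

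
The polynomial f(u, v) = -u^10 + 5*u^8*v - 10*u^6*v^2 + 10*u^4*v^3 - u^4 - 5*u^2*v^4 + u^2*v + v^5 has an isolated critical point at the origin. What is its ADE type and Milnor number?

The Hessian of f at 0 has rank 0. Corank 2; j^3 = u^2*v has shape L^2 M (L != M), so D-series; mu = 6 gives D_6.

Type D6, Milnor number mu = 6.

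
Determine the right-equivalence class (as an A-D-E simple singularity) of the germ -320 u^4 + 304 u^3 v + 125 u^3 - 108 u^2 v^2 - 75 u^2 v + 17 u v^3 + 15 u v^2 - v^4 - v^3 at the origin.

E7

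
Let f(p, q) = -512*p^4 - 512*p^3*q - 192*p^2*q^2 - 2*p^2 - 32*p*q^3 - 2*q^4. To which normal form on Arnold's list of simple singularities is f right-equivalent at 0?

A3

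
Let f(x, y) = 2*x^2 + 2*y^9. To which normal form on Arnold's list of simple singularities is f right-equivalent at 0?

A8

The Hessian of f at 0 has rank 1. Corank 1: A-series; mu = 8 gives A_8.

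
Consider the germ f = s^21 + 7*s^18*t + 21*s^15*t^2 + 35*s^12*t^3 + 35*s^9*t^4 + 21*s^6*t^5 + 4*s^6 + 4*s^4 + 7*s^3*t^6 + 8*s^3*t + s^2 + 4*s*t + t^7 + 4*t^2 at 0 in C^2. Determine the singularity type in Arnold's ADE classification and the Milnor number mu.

Type A6, Milnor number mu = 6.

The Hessian of f at 0 is [[2, 4], [4, 8]] with rank 1, so corank 1. A Groebner basis of the Jacobian ideal J(f) in C{s,t} is {-s*t/16 + t^4 - t^2/8, s*t^2 + s/24 + 4*t^3/3 + t/12, s^2 + 4*s*t + 4*t^2}; counting standard monomials gives mu = 6. Corank 1: A-series; mu = 6 gives A_6.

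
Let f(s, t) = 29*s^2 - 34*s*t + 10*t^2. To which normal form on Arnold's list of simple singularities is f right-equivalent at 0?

The Hessian of f at 0 has rank 2. Corank 0: nondegenerate Morse point, so A_1.

A_1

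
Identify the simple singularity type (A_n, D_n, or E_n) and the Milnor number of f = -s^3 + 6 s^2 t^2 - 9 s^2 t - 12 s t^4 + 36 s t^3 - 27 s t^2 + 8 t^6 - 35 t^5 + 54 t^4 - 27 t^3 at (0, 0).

The Hessian of f at 0 has rank 0. Corank 2; j^3 = -(s + 3*t)^3 is a perfect cube, so E-series; the 5-jet and mu = 8 give E_8.

Type E_8, Milnor number mu = 8.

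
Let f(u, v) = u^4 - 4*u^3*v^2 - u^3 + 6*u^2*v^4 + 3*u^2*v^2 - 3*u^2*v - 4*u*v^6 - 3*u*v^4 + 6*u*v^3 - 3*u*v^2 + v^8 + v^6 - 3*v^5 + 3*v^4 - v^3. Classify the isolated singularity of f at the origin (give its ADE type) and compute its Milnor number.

Type E_6, Milnor number mu = 6.

The Hessian of f at 0 has rank 0. Corank 2; j^3 = -(u + v)^3 is a perfect cube, so E-series; the 4-jet and mu = 6 give E_6.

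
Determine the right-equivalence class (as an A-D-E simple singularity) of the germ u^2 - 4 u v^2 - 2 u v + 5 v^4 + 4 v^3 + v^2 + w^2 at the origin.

A_3

The Hessian of f at 0 has rank 2. Corank 1: A-series; mu = 3 gives A_3.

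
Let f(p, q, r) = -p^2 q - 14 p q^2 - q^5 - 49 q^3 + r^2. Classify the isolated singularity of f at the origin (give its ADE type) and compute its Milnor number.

Type D_6, Milnor number mu = 6.

The Hessian of f at 0 has rank 1. Corank 2; j^3 = -q*(p + 7*q)^2 has shape L^2 M (L != M), so D-series; mu = 6 gives D_6.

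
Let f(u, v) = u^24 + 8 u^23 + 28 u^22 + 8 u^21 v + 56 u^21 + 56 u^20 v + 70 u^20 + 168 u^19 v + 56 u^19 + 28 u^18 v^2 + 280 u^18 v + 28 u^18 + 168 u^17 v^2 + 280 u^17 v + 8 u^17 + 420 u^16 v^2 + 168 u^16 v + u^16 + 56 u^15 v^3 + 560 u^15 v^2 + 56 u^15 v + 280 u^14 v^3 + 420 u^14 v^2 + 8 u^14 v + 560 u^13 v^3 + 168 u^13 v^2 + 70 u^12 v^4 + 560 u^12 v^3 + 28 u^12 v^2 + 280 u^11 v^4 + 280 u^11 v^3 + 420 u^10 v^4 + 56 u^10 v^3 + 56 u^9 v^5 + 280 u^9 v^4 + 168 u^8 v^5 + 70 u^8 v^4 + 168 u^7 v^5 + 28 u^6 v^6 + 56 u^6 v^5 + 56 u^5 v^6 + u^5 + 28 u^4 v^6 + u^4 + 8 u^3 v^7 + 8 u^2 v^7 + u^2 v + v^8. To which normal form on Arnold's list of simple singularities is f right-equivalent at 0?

D_9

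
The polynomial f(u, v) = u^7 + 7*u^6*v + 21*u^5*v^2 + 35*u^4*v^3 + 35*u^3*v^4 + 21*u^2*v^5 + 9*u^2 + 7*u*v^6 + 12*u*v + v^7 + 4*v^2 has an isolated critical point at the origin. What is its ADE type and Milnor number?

The Hessian of f at 0 has rank 1. Corank 1: A-series; mu = 6 gives A_6.

Type A_6, Milnor number mu = 6.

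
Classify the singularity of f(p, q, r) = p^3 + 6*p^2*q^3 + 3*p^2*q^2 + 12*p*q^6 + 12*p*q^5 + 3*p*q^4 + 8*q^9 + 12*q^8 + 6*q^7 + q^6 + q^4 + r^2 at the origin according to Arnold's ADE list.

E6

The Hessian of f at 0 has rank 1. Corank 2; j^3 = p^3 is a perfect cube, so E-series; the 4-jet and mu = 6 give E_6.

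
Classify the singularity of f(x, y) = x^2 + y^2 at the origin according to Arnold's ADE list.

A1

The Hessian of f at 0 has rank 2. Corank 0: nondegenerate Morse point, so A_1.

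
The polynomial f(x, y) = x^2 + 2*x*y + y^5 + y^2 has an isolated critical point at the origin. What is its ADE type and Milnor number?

The Hessian of f at 0 is [[2, 2], [2, 2]] with rank 1, so corank 1. A Groebner basis of the Jacobian ideal J(f) in C{x,y} is {y^4, x + y}; counting standard monomials gives mu = 4. Corank 1: A-series; mu = 4 gives A_4.

Type A_{4}, Milnor number mu = 4.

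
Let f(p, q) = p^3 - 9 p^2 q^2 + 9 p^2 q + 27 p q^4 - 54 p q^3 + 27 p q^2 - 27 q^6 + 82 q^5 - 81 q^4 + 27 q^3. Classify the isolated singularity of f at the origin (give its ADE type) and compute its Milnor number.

Type E_8, Milnor number mu = 8.

The Hessian of f at 0 has rank 0. Corank 2; j^3 = (p + 3*q)^3 is a perfect cube, so E-series; the 5-jet and mu = 8 give E_8.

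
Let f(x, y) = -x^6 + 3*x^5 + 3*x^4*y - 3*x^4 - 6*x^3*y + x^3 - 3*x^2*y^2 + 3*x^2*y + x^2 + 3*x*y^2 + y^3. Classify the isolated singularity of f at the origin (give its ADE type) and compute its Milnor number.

Type A2, Milnor number mu = 2.

The Hessian of f at 0 has rank 1. Corank 1: A-series; mu = 2 gives A_2.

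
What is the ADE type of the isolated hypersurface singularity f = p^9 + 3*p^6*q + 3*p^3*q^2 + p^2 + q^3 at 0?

A2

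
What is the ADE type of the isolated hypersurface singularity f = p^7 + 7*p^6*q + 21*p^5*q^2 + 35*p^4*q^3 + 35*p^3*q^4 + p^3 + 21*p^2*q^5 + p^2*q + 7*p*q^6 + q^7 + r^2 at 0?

The Hessian of f at 0 has rank 1. Corank 2; j^3 = p^2*(p + q) has shape L^2 M (L != M), so D-series; mu = 8 gives D_8.

D_8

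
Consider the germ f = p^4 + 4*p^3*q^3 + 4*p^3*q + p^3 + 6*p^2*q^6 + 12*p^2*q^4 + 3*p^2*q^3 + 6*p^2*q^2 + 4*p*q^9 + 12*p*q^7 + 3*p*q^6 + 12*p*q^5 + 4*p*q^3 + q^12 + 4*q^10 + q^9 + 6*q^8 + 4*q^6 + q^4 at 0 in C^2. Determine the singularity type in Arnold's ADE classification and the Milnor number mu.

The Hessian of f at 0 is [[0, 0], [0, 0]] with rank 0, so corank 2. A Groebner basis of the Jacobian ideal J(f) in C{p,q} is {q^4, p*q^2 + q^3/3, p^2}; counting standard monomials gives mu = 6. Corank 2; j^3 = p^3 is a perfect cube, so E-series; the 4-jet and mu = 6 give E_6.

Type E6, Milnor number mu = 6.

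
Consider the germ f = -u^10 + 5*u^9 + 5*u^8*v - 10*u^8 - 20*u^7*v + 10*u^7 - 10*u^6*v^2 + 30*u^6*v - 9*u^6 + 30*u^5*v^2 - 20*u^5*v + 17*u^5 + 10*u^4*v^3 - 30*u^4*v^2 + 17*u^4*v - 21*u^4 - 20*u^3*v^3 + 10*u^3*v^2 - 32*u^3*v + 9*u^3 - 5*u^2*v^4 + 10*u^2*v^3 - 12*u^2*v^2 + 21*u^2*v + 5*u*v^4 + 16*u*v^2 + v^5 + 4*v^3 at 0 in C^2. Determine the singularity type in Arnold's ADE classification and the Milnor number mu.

Type D_6, Milnor number mu = 6.

The Hessian of f at 0 has rank 0. Corank 2; j^3 = (u + v)*(3*u + 2*v)^2 has shape L^2 M (L != M), so D-series; mu = 6 gives D_6.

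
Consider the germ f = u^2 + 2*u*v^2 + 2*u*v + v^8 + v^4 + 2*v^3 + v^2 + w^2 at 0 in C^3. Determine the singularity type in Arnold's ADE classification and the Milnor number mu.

Type A7, Milnor number mu = 7.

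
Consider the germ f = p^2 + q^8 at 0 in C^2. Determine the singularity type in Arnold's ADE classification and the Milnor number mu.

The Hessian of f at 0 has rank 1. Corank 1: A-series; mu = 7 gives A_7.

Type A_7, Milnor number mu = 7.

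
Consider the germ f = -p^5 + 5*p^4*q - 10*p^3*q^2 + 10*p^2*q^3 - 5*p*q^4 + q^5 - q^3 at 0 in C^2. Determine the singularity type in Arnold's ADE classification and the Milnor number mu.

Type E_{8}, Milnor number mu = 8.

The Hessian of f at 0 is [[0, 0], [0, 0]] with rank 0, so corank 2. A Groebner basis of the Jacobian ideal J(f) in C{p,q} is {p^4 - 4*p^3*q, q^2}; counting standard monomials gives mu = 8. Corank 2; j^3 = -q^3 is a perfect cube, so E-series; the 5-jet and mu = 8 give E_8.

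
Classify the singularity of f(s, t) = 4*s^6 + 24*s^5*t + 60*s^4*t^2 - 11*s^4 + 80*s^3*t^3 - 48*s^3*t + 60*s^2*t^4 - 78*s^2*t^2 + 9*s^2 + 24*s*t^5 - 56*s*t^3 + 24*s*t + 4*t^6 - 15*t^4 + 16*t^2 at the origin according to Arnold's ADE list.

A3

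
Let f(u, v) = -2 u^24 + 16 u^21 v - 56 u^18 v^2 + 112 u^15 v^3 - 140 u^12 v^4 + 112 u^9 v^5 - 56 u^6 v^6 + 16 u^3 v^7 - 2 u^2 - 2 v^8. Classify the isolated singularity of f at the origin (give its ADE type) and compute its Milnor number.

The Hessian of f at 0 is [[-4, 0], [0, 0]] with rank 1, so corank 1. A Groebner basis of the Jacobian ideal J(f) in C{u,v} is {v^7, u}; counting standard monomials gives mu = 7. Corank 1: A-series; mu = 7 gives A_7.

Type A_{7}, Milnor number mu = 7.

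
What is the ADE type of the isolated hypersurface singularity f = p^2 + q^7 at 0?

A_6

The Hessian of f at 0 is [[2, 0], [0, 0]] with rank 1, so corank 1. A Groebner basis of the Jacobian ideal J(f) in C{p,q} is {q^6, p}; counting standard monomials gives mu = 6. Corank 1: A-series; mu = 6 gives A_6.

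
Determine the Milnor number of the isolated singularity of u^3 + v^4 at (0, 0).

6

The Hessian of f at 0 is [[0, 0], [0, 0]] with rank 0, so corank 2. A Groebner basis of the Jacobian ideal J(f) in C{u,v} is {v^3, u^2}; counting standard monomials gives mu = 6. Corank 2; j^3 = u^3 is a perfect cube, so E-series; the 4-jet and mu = 6 give E_6.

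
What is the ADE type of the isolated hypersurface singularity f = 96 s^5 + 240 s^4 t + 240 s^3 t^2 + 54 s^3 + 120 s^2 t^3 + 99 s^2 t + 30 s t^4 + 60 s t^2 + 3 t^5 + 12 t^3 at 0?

The Hessian of f at 0 is [[0, 0], [0, 0]] with rank 0, so corank 2. A Groebner basis of the Jacobian ideal J(f) in C{s,t} is {243*s*t/10 + t^4 + 81*t^2/5, s*t^2 + 2*t^3/3, s^2 + 7*s*t/6 + t^2/3}; counting standard monomials gives mu = 6. Corank 2; j^3 = 3*(2*s + t)*(3*s + 2*t)^2 has shape L^2 M (L != M), so D-series; mu = 6 gives D_6.

D_{6}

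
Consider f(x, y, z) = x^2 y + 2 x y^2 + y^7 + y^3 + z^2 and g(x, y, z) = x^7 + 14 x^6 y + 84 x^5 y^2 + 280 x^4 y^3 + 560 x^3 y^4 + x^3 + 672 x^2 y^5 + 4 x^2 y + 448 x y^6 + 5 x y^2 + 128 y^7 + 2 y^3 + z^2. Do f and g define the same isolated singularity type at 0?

Yes.

The Hessian of f at 0 is [[0, 0, 0], [0, 0, 0], [0, 0, 2]] with rank 1, so corank 2. A Groebner basis of the Jacobian ideal J(f) in C{x,y,z} is {x^2/7 + y^6 - y^2/7, x^3 + y^3, x*y + y^2, z}; counting standard monomials gives mu = 8. Corank 2; j^3 = y*(x + y)^2 has shape L^2 M (L != M), so D-series; mu = 8 gives D_8. The Hessian of g at 0 is [[0, 0, 0], [0, 0, 0], [0, 0, 2]] with rank 1, so corank 2. A Groebner basis of the Jacobian ideal J(g) in C{x,y,z} is {-x*y/7 + y^6 - y^2/7, x*y^2 + y^3, x^2 + 3*x*y + 2*y^2, z}; counting standard monomials gives mu = 8. Corank 2; j^3 = (x + y)^2*(x + 2*y) has shape L^2 M (L != M), so D-series; mu = 8 gives D_8. Both have type D_8, hence right-equivalent.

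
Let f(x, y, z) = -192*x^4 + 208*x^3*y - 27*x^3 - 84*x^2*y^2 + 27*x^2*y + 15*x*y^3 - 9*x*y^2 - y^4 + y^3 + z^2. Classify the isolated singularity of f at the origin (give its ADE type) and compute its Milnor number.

The Hessian of f at 0 has rank 1. Corank 2; j^3 = -(3*x - y)^3 is a perfect cube, so E-series; the 4-jet and mu = 7 give E_7.

Type E_{7}, Milnor number mu = 7.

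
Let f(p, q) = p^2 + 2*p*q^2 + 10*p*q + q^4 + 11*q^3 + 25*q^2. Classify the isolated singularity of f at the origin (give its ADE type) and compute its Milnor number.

The Hessian of f at 0 has rank 1. Corank 1: A-series; mu = 2 gives A_2.

Type A2, Milnor number mu = 2.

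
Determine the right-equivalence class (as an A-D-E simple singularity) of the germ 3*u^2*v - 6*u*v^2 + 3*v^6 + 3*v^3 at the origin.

D_7

The Hessian of f at 0 is [[0, 0], [0, 0]] with rank 0, so corank 2. A Groebner basis of the Jacobian ideal J(f) in C{u,v} is {u^2/6 + v^5 - v^2/6, u^3 - v^3, u*v - v^2}; counting standard monomials gives mu = 7. Corank 2; j^3 = 3*v*(u - v)^2 has shape L^2 M (L != M), so D-series; mu = 7 gives D_7.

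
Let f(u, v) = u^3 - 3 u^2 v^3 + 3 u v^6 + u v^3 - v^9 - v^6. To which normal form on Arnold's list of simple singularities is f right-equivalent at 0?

E_7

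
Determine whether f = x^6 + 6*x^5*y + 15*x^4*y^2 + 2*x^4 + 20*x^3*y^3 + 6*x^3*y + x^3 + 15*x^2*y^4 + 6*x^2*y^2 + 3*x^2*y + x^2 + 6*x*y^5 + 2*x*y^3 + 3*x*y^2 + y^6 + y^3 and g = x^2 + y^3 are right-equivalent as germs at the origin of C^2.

The Hessian of f at 0 has rank 1. Corank 1: A-series; mu = 2 gives A_2. The Hessian of g at 0 has rank 1. Corank 1: A-series; mu = 2 gives A_2. Both have type A_2, hence right-equivalent.

Yes.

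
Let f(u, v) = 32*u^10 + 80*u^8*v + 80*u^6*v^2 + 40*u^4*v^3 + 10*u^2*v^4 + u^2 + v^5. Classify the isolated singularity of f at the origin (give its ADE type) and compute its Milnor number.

Type A_4, Milnor number mu = 4.

The Hessian of f at 0 has rank 1. Corank 1: A-series; mu = 4 gives A_4.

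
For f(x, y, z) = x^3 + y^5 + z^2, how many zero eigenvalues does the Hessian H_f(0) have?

2

Hessian at 0 has rank 1.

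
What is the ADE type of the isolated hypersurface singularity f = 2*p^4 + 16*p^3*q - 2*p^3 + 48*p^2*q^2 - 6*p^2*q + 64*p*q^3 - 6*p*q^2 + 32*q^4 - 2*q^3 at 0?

The Hessian of f at 0 has rank 0. Corank 2; j^3 = -2*(p + q)^3 is a perfect cube, so E-series; the 4-jet and mu = 6 give E_6.

E_{6}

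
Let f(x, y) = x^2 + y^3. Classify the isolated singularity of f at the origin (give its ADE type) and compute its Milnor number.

Type A_{2}, Milnor number mu = 2.

The Hessian of f at 0 is [[2, 0], [0, 0]] with rank 1, so corank 1. A Groebner basis of the Jacobian ideal J(f) in C{x,y} is {y^2, x}; counting standard monomials gives mu = 2. Corank 1: A-series; mu = 2 gives A_2.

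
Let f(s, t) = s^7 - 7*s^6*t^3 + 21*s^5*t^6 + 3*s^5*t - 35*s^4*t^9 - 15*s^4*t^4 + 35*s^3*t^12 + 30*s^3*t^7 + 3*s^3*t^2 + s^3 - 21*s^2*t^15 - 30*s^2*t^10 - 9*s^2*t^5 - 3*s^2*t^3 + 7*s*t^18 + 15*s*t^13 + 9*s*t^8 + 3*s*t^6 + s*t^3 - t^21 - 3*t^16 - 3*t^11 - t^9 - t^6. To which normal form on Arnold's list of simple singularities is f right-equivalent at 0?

E_7

The Hessian of f at 0 has rank 0. Corank 2; j^3 = s^3 is a perfect cube, so E-series; the 4-jet and mu = 7 give E_7.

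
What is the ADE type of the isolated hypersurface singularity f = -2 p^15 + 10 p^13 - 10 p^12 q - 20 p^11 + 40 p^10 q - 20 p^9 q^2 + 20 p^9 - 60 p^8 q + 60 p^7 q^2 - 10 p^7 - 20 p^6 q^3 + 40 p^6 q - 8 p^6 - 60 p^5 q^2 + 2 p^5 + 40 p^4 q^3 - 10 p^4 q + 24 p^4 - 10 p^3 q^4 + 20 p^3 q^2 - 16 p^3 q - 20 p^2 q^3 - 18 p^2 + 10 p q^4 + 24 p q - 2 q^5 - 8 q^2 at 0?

A_4

The Hessian of f at 0 is [[-36, 24], [24, -16]] with rank 1, so corank 1. A Groebner basis of the Jacobian ideal J(f) in C{p,q} is {-81*p/16 + q^3 + 27*q/8, p^2 - 4*q^2/9, p*q - 2*q^2/3}; counting standard monomials gives mu = 4. Corank 1: A-series; mu = 4 gives A_4.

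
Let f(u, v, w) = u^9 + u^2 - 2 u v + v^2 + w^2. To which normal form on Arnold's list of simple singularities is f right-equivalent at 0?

A_{8}

The Hessian of f at 0 is [[2, -2, 0], [-2, 2, 0], [0, 0, 2]] with rank 2, so corank 1. A Groebner basis of the Jacobian ideal J(f) in C{u,v,w} is {v^8, u - v, w}; counting standard monomials gives mu = 8. Corank 1: A-series; mu = 8 gives A_8.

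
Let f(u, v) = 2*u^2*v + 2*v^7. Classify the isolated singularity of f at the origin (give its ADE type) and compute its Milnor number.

Type D8, Milnor number mu = 8.

The Hessian of f at 0 has rank 0. Corank 2; j^3 = 2*u^2*v has shape L^2 M (L != M), so D-series; mu = 8 gives D_8.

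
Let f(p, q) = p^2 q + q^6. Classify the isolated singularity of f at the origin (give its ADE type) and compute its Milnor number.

The Hessian of f at 0 is [[0, 0], [0, 0]] with rank 0, so corank 2. A Groebner basis of the Jacobian ideal J(f) in C{p,q} is {p^2/6 + q^5, p^3, p*q}; counting standard monomials gives mu = 7. Corank 2; j^3 = p^2*q has shape L^2 M (L != M), so D-series; mu = 7 gives D_7.

Type D_7, Milnor number mu = 7.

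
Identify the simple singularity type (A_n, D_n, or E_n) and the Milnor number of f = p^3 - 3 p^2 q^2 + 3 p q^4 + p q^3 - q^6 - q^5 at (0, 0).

Type E_{7}, Milnor number mu = 7.

The Hessian of f at 0 has rank 0. Corank 2; j^3 = p^3 is a perfect cube, so E-series; the 4-jet and mu = 7 give E_7.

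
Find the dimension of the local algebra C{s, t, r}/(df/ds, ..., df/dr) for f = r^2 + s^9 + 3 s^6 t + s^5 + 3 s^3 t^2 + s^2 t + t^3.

The Hessian of f at 0 has rank 1. Corank 2; j^3 = t*(s^2 + t^2) splits into three distinct lines over C (the quadratic factor has nonzero discriminant), so D_4.

4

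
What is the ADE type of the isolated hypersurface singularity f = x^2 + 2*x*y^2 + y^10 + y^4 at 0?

A_9

The Hessian of f at 0 is [[2, 0], [0, 0]] with rank 1, so corank 1. A Groebner basis of the Jacobian ideal J(f) in C{x,y} is {x^5, x^4*y, x + y^2}; counting standard monomials gives mu = 9. Corank 1: A-series; mu = 9 gives A_9.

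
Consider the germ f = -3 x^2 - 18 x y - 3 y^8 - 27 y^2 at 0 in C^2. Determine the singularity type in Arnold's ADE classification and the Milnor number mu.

Type A_7, Milnor number mu = 7.

The Hessian of f at 0 is [[-6, -18], [-18, -54]] with rank 1, so corank 1. A Groebner basis of the Jacobian ideal J(f) in C{x,y} is {y^7, x + 3*y}; counting standard monomials gives mu = 7. Corank 1: A-series; mu = 7 gives A_7.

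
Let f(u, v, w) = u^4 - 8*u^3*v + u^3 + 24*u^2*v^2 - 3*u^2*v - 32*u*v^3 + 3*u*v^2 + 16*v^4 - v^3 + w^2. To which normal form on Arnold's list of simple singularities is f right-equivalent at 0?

E6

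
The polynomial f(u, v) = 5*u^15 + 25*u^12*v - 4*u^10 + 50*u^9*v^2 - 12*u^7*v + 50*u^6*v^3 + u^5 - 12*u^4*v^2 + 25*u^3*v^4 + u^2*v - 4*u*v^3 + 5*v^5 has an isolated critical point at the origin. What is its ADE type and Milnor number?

Type D_6, Milnor number mu = 6.

The Hessian of f at 0 has rank 0. Corank 2; j^3 = u^2*v has shape L^2 M (L != M), so D-series; mu = 6 gives D_6.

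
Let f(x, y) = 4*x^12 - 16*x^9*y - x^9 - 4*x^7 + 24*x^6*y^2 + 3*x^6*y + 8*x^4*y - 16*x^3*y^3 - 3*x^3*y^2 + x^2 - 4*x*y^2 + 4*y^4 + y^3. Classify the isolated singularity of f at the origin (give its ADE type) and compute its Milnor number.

Type A_{2}, Milnor number mu = 2.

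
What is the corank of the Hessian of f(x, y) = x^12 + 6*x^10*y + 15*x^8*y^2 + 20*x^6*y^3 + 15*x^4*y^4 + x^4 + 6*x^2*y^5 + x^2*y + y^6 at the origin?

Hessian at 0 has rank 0.

2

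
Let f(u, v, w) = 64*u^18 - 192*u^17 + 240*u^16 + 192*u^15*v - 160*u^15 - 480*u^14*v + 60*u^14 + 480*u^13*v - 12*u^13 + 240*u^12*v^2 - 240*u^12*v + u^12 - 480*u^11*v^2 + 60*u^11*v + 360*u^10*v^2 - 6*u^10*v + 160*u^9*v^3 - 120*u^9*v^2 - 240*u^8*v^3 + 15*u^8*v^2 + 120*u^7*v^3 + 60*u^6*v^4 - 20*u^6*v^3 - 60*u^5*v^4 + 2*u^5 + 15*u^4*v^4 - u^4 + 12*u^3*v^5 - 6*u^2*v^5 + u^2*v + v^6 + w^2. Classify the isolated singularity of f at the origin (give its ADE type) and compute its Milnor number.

Type D_7, Milnor number mu = 7.

The Hessian of f at 0 is [[0, 0, 0], [0, 0, 0], [0, 0, 2]] with rank 1, so corank 2. A Groebner basis of the Jacobian ideal J(f) in C{u,v,w} is {u^2/6 + v^5, u^3, u*v, w}; counting standard monomials gives mu = 7. Corank 2; j^3 = u^2*v has shape L^2 M (L != M), so D-series; mu = 7 gives D_7.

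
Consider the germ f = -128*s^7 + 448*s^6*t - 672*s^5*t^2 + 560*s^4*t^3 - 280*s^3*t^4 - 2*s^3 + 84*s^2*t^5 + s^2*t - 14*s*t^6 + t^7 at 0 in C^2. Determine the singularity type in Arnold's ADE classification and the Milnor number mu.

Type D_8, Milnor number mu = 8.

The Hessian of f at 0 has rank 0. Corank 2; j^3 = -s^2*(2*s - t) has shape L^2 M (L != M), so D-series; mu = 8 gives D_8.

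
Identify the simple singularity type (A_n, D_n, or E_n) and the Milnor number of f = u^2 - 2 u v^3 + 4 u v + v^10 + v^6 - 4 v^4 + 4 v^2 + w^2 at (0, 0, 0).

Type A_9, Milnor number mu = 9.

The Hessian of f at 0 is [[2, 4, 0], [4, 8, 0], [0, 0, 2]] with rank 2, so corank 1. A Groebner basis of the Jacobian ideal J(f) in C{u,v,w} is {u^3 + 6*u^2*v + 12*u*v^2 + 8*u + 16*v, -u + v^3 - 2*v, w}; counting standard monomials gives mu = 9. Corank 1: A-series; mu = 9 gives A_9.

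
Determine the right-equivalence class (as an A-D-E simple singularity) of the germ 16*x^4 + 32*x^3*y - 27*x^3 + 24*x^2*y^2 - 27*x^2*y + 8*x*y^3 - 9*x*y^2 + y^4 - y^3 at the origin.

The Hessian of f at 0 has rank 0. Corank 2; j^3 = -(3*x + y)^3 is a perfect cube, so E-series; the 4-jet and mu = 6 give E_6.

E_6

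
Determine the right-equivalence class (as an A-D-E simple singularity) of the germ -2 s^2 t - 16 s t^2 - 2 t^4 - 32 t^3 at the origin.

D_5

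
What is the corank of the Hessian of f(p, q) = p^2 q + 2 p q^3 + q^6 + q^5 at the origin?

2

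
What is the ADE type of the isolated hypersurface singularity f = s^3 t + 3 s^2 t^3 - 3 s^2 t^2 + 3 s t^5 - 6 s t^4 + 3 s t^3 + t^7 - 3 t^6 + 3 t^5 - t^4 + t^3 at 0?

E_7

The Hessian of f at 0 is [[0, 0], [0, 0]] with rank 0, so corank 2. A Groebner basis of the Jacobian ideal J(f) in C{s,t} is {s^3 - 3*s*t^2 + 3*t^2, s^2*t - 2*s*t^2, t^3}; counting standard monomials gives mu = 7. Corank 2; j^3 = t^3 is a perfect cube, so E-series; the 4-jet and mu = 7 give E_7.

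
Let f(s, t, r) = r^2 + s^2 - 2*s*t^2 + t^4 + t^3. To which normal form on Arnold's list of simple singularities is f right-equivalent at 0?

A_2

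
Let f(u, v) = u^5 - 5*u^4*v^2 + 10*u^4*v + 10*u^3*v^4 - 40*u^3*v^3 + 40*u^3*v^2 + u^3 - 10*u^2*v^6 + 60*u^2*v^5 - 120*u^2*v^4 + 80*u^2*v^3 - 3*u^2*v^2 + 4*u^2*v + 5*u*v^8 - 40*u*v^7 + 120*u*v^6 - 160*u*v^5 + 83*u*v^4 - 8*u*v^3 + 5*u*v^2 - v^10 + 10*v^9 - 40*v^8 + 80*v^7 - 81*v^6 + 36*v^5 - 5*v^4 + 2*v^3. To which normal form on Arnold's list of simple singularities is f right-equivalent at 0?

D_6

The Hessian of f at 0 is [[0, 0], [0, 0]] with rank 0, so corank 2. A Groebner basis of the Jacobian ideal J(f) in C{u,v} is {u^3 + 2*u^2 + 5*u*v + 3*v^2, u^2*v - 7*u^2/4 - 9*u*v/2 - 11*v^2/4, 3*u^2/2 + u*v^2 + 4*u*v + 5*v^2/2, -5*u^2/4 - 7*u*v/2 + v^3 - 9*v^2/4}; counting standard monomials gives mu = 6. Corank 2; j^3 = (u + v)^2*(u + 2*v) has shape L^2 M (L != M), so D-series; mu = 6 gives D_6.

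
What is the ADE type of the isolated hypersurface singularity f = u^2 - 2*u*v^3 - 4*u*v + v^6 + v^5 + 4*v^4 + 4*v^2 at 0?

The Hessian of f at 0 has rank 1. Corank 1: A-series; mu = 4 gives A_4.

A_4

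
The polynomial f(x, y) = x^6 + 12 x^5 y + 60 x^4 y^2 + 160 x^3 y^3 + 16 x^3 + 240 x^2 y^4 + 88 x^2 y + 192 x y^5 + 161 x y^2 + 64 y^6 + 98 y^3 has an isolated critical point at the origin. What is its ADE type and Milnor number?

Type D_7, Milnor number mu = 7.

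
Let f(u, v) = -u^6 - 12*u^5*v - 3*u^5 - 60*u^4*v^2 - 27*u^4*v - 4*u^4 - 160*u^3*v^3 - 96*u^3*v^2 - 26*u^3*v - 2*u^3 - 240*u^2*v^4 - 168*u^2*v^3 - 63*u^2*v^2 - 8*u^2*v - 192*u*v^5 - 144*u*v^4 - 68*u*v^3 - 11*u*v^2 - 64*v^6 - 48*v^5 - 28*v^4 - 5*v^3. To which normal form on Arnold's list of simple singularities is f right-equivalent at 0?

D_{4}

The Hessian of f at 0 is [[0, 0], [0, 0]] with rank 0, so corank 2. A Groebner basis of the Jacobian ideal J(f) in C{u,v} is {v^3, u^2 + v^2/2, u*v + v^2/2}; counting standard monomials gives mu = 4. Corank 2; j^3 = -(u + v)*(2*u^2 + 6*u*v + 5*v^2) splits into three distinct lines over C (the quadratic factor has nonzero discriminant), so D_4.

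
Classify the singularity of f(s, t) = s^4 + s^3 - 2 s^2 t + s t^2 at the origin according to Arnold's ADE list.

D5

The Hessian of f at 0 has rank 0. Corank 2; j^3 = s*(s - t)^2 has shape L^2 M (L != M), so D-series; mu = 5 gives D_5.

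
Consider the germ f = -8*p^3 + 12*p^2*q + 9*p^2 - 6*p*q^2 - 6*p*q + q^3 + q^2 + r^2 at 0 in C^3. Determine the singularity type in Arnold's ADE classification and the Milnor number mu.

The Hessian of f at 0 has rank 2. Corank 1: A-series; mu = 2 gives A_2.

Type A2, Milnor number mu = 2.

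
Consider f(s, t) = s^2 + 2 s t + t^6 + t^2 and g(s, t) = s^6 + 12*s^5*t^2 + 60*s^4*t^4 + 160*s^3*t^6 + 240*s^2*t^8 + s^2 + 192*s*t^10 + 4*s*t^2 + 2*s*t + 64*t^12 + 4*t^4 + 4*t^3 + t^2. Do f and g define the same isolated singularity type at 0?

Yes.

The Hessian of f at 0 has rank 1. Corank 1: A-series; mu = 5 gives A_5. The Hessian of g at 0 has rank 1. Corank 1: A-series; mu = 5 gives A_5. Both have type A_5, hence right-equivalent.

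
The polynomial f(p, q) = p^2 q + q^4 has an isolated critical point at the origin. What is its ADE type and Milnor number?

The Hessian of f at 0 is [[0, 0], [0, 0]] with rank 0, so corank 2. A Groebner basis of the Jacobian ideal J(f) in C{p,q} is {p^3, p^2/4 + q^3, p*q}; counting standard monomials gives mu = 5. Corank 2; j^3 = p^2*q has shape L^2 M (L != M), so D-series; mu = 5 gives D_5.

Type D_5, Milnor number mu = 5.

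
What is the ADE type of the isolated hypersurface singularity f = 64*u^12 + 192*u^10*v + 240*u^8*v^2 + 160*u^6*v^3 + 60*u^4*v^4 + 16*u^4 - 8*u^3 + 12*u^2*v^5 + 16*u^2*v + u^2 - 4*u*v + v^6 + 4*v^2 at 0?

The Hessian of f at 0 is [[2, -4], [-4, 8]] with rank 1, so corank 1. A Groebner basis of the Jacobian ideal J(f) in C{u,v} is {u*v^2 - 3*u*v/8 + u/64 + v^2/2 - v/32, -5*u*v/16 + u/64 + v^3 + 3*v^2/8 - v/32, u^2 - u/4 + v/2}; counting standard monomials gives mu = 5. Corank 1: A-series; mu = 5 gives A_5.

A_{5}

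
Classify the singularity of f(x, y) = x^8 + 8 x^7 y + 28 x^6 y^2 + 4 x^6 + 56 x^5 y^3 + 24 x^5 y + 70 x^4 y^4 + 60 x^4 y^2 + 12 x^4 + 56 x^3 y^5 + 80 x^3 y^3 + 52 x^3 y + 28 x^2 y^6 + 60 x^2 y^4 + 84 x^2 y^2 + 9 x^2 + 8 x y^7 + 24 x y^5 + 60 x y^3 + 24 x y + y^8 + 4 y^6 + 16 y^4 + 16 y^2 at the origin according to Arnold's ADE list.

The Hessian of f at 0 has rank 1. Corank 1: A-series; mu = 7 gives A_7.

A7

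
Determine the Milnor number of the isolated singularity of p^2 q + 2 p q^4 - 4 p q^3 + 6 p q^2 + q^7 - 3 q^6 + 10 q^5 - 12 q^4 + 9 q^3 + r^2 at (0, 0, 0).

7

The Hessian of f at 0 has rank 1. Corank 2; j^3 = q*(p + 3*q)^2 has shape L^2 M (L != M), so D-series; mu = 7 gives D_7.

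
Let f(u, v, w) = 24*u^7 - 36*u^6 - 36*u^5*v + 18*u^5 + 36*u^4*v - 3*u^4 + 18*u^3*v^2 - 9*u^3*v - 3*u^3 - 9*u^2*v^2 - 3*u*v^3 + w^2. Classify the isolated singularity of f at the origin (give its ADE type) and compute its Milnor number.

Type E_{7}, Milnor number mu = 7.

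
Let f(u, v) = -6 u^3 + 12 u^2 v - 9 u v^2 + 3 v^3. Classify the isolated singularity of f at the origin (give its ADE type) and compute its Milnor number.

The Hessian of f at 0 has rank 0. Corank 2; j^3 = -3*(u - v)*(2*u^2 - 2*u*v + v^2) splits into three distinct lines over C (the quadratic factor has nonzero discriminant), so D_4.

Type D_4, Milnor number mu = 4.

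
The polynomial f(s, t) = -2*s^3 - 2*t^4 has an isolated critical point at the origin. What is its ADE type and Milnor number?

Type E6, Milnor number mu = 6.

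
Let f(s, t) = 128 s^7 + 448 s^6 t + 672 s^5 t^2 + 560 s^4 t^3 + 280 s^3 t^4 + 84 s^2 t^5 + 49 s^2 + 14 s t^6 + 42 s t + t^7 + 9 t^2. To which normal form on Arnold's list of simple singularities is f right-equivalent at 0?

A6

The Hessian of f at 0 is [[98, 42], [42, 18]] with rank 1, so corank 1. A Groebner basis of the Jacobian ideal J(f) in C{s,t} is {t^6, s + 3*t/7}; counting standard monomials gives mu = 6. Corank 1: A-series; mu = 6 gives A_6.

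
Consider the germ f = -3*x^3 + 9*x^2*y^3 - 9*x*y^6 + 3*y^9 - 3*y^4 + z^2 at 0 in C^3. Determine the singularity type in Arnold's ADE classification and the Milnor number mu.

Type E_{6}, Milnor number mu = 6.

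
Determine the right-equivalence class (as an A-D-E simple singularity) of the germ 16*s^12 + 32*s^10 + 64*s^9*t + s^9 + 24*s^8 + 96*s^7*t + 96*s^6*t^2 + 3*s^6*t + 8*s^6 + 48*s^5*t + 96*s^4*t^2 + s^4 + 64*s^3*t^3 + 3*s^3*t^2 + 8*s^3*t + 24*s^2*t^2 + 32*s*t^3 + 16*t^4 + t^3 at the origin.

The Hessian of f at 0 has rank 0. Corank 2; j^3 = t^3 is a perfect cube, so E-series; the 4-jet and mu = 6 give E_6.

E6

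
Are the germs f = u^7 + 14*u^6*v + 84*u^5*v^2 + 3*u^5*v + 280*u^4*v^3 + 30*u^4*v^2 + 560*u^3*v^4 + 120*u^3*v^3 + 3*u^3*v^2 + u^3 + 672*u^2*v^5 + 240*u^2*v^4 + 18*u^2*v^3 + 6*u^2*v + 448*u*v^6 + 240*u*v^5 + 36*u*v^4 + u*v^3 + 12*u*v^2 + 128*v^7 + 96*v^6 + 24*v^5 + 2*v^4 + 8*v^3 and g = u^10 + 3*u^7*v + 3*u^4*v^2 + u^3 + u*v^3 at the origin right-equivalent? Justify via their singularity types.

Yes.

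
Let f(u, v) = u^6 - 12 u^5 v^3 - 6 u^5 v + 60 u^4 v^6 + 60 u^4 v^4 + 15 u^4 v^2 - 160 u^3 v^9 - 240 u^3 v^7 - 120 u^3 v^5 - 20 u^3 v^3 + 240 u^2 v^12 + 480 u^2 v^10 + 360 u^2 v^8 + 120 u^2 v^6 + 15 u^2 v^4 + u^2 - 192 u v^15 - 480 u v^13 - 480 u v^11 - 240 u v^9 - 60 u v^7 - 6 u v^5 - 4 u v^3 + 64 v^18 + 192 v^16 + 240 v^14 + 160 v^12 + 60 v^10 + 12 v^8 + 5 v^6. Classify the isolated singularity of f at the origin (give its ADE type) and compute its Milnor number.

Type A5, Milnor number mu = 5.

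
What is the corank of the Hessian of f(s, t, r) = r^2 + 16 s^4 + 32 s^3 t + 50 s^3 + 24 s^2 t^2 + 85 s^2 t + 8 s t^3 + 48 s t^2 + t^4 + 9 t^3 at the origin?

The Hessian at 0 is [[0, 0, 0], [0, 0, 0], [0, 0, 2]] of rank 1; hence corank 2.

2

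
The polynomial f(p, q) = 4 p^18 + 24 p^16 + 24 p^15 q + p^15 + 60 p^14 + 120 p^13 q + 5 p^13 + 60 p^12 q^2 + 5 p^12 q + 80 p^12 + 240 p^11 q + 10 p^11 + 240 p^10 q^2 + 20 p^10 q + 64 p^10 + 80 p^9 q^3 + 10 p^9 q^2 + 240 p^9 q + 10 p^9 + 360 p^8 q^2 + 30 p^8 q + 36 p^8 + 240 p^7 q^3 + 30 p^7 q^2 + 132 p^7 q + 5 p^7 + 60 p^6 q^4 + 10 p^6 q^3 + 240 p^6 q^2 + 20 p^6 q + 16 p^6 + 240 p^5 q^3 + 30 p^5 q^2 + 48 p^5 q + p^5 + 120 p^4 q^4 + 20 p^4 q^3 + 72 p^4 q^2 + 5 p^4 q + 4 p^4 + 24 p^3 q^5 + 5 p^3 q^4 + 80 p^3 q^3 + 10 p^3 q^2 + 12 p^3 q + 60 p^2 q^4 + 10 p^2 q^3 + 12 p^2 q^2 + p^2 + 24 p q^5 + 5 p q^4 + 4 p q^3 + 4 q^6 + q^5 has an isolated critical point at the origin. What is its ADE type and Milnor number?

Type A_{4}, Milnor number mu = 4.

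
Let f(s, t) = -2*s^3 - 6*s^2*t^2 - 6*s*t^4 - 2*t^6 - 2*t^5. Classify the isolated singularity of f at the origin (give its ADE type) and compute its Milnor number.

Type E_{8}, Milnor number mu = 8.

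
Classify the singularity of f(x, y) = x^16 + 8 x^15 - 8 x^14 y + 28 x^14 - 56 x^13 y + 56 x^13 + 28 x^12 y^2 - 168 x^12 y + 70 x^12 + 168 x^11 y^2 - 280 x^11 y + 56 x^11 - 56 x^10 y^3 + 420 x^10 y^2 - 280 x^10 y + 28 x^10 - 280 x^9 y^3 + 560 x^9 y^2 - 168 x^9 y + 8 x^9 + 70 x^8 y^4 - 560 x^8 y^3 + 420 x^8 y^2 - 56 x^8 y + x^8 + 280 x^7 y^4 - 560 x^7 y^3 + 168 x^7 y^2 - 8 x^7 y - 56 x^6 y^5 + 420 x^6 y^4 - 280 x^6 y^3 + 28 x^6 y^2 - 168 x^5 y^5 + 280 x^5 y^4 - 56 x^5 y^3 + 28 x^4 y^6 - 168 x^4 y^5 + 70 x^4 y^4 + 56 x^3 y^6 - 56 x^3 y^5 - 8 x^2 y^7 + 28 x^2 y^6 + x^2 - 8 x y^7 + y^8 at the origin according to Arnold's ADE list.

A_{7}

The Hessian of f at 0 has rank 1. Corank 1: A-series; mu = 7 gives A_7.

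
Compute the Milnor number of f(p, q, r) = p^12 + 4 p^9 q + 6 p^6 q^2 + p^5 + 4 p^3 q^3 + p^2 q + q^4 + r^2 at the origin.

5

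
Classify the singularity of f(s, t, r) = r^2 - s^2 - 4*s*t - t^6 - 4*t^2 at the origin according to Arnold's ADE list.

A_{5}

The Hessian of f at 0 is [[-2, -4, 0], [-4, -8, 0], [0, 0, 2]] with rank 2, so corank 1. A Groebner basis of the Jacobian ideal J(f) in C{s,t,r} is {t^5, s + 2*t, r}; counting standard monomials gives mu = 5. Corank 1: A-series; mu = 5 gives A_5.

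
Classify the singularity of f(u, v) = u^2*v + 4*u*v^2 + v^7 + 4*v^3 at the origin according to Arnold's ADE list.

D8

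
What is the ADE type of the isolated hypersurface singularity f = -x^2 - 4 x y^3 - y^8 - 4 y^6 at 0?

A7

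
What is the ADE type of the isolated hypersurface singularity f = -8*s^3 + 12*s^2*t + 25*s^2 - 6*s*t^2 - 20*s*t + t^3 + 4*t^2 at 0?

A_2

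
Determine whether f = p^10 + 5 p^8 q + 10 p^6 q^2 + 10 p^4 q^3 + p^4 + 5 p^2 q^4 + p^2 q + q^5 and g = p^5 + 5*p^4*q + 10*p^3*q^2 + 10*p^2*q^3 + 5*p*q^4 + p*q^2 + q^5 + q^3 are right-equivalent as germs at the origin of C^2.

Yes.

The Hessian of f at 0 is [[0, 0], [0, 0]] with rank 0, so corank 2. A Groebner basis of the Jacobian ideal J(f) in C{p,q} is {p^2/5 + q^4, p^3, p*q}; counting standard monomials gives mu = 6. Corank 2; j^3 = p^2*q has shape L^2 M (L != M), so D-series; mu = 6 gives D_6. The Hessian of g at 0 is [[0, 0], [0, 0]] with rank 0, so corank 2. A Groebner basis of the Jacobian ideal J(g) in C{p,q} is {p^4 + q^2/5, q^3, p*q + q^2}; counting standard monomials gives mu = 6. Corank 2; j^3 = q^2*(p + q) has shape L^2 M (L != M), so D-series; mu = 6 gives D_6. Both have type D_6, hence right-equivalent.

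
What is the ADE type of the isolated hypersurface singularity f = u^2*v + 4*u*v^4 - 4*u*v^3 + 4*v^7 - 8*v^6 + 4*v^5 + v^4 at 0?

D_{5}

The Hessian of f at 0 is [[0, 0], [0, 0]] with rank 0, so corank 2. A Groebner basis of the Jacobian ideal J(f) in C{u,v} is {u*v^2, -u*v/2 + v^3, u^2 + 2*u*v}; counting standard monomials gives mu = 5. Corank 2; j^3 = u^2*v has shape L^2 M (L != M), so D-series; mu = 5 gives D_5.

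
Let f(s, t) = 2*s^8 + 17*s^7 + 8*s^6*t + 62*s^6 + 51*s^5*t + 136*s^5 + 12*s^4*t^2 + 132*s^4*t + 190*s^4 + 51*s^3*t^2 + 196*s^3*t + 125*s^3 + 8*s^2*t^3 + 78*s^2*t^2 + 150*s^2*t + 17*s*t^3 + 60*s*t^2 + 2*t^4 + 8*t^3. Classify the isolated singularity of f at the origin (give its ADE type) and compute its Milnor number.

Type E_7, Milnor number mu = 7.

The Hessian of f at 0 is [[0, 0], [0, 0]] with rank 0, so corank 2. A Groebner basis of the Jacobian ideal J(f) in C{s,t} is {-1171875*s^2/4336 - 234375*s*t/1084 + t^4 - 125*t^3/4336 - 46875*t^2/1084, s^3 + 17325*s^2/2168 + 3465*s*t/542 + 703*t^3/10840 + 693*t^2/542, s^2*t - 57875*s^2/4336 - 11575*s*t/1084 - 10499*t^3/65040 - 2315*t^2/1084, 18125*s^2/1084 + s*t^2 + 3625*s*t/271 + 6533*t^3/16260 + 725*t^2/271}; counting standard monomials gives mu = 7. Corank 2; j^3 = (5*s + 2*t)^3 is a perfect cube, so E-series; the 4-jet and mu = 7 give E_7.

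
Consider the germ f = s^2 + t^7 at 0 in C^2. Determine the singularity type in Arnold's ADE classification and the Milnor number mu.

Type A_6, Milnor number mu = 6.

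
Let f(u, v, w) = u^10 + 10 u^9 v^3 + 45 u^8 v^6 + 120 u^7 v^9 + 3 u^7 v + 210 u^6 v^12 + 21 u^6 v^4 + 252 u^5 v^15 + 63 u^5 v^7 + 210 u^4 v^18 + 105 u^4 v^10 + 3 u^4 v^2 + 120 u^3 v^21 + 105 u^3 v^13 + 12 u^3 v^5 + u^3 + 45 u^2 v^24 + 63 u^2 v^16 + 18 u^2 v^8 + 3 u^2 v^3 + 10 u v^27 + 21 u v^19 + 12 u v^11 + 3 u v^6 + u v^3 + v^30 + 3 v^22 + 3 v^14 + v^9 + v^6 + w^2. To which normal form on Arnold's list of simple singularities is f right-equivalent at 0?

The Hessian of f at 0 has rank 1. Corank 2; j^3 = u^3 is a perfect cube, so E-series; the 4-jet and mu = 7 give E_7.

E7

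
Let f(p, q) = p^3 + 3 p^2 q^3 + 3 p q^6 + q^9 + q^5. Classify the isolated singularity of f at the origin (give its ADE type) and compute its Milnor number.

The Hessian of f at 0 has rank 0. Corank 2; j^3 = p^3 is a perfect cube, so E-series; the 5-jet and mu = 8 give E_8.

Type E_{8}, Milnor number mu = 8.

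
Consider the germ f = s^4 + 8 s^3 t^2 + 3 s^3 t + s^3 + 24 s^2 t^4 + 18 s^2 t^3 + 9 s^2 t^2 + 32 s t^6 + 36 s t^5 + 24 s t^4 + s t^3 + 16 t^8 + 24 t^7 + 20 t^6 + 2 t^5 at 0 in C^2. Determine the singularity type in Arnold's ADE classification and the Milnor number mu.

Type E7, Milnor number mu = 7.

The Hessian of f at 0 is [[0, 0], [0, 0]] with rank 0, so corank 2. A Groebner basis of the Jacobian ideal J(f) in C{s,t} is {-s^2 + t^4 - t^3/3, s^3, s^2*t + s^2/3 + t^3/9, 4*s^2/3 + s*t^2 + 4*t^3/9}; counting standard monomials gives mu = 7. Corank 2; j^3 = s^3 is a perfect cube, so E-series; the 4-jet and mu = 7 give E_7.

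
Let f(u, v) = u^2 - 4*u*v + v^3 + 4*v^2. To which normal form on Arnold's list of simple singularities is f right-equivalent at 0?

The Hessian of f at 0 is [[2, -4], [-4, 8]] with rank 1, so corank 1. A Groebner basis of the Jacobian ideal J(f) in C{u,v} is {v^2, u - 2*v}; counting standard monomials gives mu = 2. Corank 1: A-series; mu = 2 gives A_2.

A_{2}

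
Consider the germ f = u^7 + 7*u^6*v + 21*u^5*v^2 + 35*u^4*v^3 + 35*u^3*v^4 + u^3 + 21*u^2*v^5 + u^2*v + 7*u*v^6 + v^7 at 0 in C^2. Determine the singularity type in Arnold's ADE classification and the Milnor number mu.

Type D_{8}, Milnor number mu = 8.

The Hessian of f at 0 has rank 0. Corank 2; j^3 = u^2*(u + v) has shape L^2 M (L != M), so D-series; mu = 8 gives D_8.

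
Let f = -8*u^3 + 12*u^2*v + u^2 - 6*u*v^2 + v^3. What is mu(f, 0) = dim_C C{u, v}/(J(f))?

2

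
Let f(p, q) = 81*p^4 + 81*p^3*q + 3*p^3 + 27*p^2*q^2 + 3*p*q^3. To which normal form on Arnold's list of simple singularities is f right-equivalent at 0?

The Hessian of f at 0 has rank 0. Corank 2; j^3 = 3*p^3 is a perfect cube, so E-series; the 4-jet and mu = 7 give E_7.

E_7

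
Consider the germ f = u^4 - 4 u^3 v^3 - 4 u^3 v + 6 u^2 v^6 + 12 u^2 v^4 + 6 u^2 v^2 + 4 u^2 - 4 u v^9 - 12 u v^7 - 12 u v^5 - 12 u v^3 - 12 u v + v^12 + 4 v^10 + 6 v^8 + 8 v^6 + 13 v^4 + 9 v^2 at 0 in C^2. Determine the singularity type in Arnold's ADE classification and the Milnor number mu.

Type A_3, Milnor number mu = 3.

The Hessian of f at 0 has rank 1. Corank 1: A-series; mu = 3 gives A_3.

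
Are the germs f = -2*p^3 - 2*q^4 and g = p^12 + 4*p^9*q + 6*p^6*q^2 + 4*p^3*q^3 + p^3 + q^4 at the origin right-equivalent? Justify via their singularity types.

The Hessian of f at 0 is [[0, 0], [0, 0]] with rank 0, so corank 2. A Groebner basis of the Jacobian ideal J(f) in C{p,q} is {q^3, p^2}; counting standard monomials gives mu = 6. Corank 2; j^3 = -2*p^3 is a perfect cube, so E-series; the 4-jet and mu = 6 give E_6. The Hessian of g at 0 is [[0, 0], [0, 0]] with rank 0, so corank 2. A Groebner basis of the Jacobian ideal J(g) in C{p,q} is {q^3, p^2}; counting standard monomials gives mu = 6. Corank 2; j^3 = p^3 is a perfect cube, so E-series; the 4-jet and mu = 6 give E_6. Both have type E_6, hence right-equivalent.

Yes.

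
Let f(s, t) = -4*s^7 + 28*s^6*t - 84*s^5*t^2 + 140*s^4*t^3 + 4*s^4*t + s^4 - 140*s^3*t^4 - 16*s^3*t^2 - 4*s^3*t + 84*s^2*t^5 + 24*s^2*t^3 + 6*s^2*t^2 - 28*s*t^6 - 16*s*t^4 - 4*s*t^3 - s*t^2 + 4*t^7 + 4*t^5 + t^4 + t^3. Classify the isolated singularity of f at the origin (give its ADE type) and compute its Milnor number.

Type D5, Milnor number mu = 5.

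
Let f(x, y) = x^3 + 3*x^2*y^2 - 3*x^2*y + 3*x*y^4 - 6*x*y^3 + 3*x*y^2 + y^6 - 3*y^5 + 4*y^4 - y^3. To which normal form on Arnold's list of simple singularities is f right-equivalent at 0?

The Hessian of f at 0 has rank 0. Corank 2; j^3 = (x - y)^3 is a perfect cube, so E-series; the 4-jet and mu = 6 give E_6.

E_6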